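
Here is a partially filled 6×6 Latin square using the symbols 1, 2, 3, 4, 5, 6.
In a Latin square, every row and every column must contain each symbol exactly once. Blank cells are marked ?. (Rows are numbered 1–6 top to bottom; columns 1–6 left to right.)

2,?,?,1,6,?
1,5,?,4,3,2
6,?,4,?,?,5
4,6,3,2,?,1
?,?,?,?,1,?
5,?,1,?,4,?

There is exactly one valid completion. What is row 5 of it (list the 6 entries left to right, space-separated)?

3 4 2 5 1 6

Row 5, column 1: row 5 has {1} and column 1 has {1, 2, 4, 5, 6}, leaving only 3.
Row 1, column 3: row 1 has {1, 2, 6} and column 3 has {1, 3, 4}, leaving only 5.
Row 2, column 3: row 2 has {1, 2, 3, 4, 5} and column 3 has {1, 3, 4, 5}, leaving only 6.
Row 5, column 3: row 5 has {1, 3} and column 3 has {1, 3, 4, 5, 6}, leaving only 2.
Row 5, column 2: row 5 has {1, 2, 3} and column 2 has {5, 6}, leaving only 4.
Row 5, column 6: row 5 has {1, 2, 3, 4} and column 6 has {1, 2, 5}, leaving only 6.
Row 5, column 4: row 5 has {1, 2, 3, 4, 6} and column 4 has {1, 2, 4}, leaving only 5.
So row 5 reads: 3 4 2 5 1 6.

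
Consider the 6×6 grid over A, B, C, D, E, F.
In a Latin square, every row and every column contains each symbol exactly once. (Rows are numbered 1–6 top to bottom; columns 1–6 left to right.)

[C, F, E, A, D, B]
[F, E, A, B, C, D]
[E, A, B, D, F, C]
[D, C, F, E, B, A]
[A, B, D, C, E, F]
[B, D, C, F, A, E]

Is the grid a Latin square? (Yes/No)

Yes

Each row is a permutation of the 6 symbols, and so is each column.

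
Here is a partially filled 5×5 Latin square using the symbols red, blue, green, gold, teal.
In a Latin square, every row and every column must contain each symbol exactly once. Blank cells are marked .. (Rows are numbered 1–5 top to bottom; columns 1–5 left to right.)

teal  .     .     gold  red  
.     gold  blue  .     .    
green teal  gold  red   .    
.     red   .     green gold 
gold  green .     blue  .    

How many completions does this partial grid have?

1

Row 1, column 2: eliminating its row and column leaves {blue}.
Row 1, column 3: eliminating its row and column leaves {green}.
Row 2, column 1: eliminating its row and column leaves {red}.
Row 2, column 4: eliminating its row and column leaves {teal}.
Row 2, column 5: eliminating its row and column leaves {green, teal}.
Row 3, column 5: eliminating its row and column leaves {blue}.
Row 4, column 1: eliminating its row and column leaves {blue}.
Row 4, column 3: eliminating its row and column leaves {teal}.
Row 5, column 3: eliminating its row and column leaves {red, teal}.
Row 5, column 5: eliminating its row and column leaves {teal}.
Only one assignment across all blanks avoids any row or column repeat, giving 1 completion.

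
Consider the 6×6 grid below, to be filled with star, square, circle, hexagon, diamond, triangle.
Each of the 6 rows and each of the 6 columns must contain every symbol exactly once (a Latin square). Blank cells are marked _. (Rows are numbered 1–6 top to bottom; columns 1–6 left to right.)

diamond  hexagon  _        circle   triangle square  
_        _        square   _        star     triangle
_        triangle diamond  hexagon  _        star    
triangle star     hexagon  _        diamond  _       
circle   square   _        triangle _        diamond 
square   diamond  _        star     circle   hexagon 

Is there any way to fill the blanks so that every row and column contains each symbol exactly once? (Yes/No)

No

Row 3, column 1: row 3 together with column 1 already contain {star, square, circle, hexagon, diamond, triangle} — every symbol — so nothing can go there. The grid has no valid completion.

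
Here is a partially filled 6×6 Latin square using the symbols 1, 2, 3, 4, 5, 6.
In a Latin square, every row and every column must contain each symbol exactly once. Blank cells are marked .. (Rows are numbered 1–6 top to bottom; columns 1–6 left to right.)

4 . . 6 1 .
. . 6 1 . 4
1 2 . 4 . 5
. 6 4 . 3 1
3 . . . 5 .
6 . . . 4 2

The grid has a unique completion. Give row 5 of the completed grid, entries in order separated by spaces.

Row 5, column 4: row 5 has {3, 5} and column 4 has {1, 4, 6}, leaving only 2.
Row 5, column 3: row 5 has {2, 3, 5} and column 3 has {4, 6}, leaving only 1.
Row 5, column 2: row 5 has {1, 2, 3, 5} and column 2 has {2, 6}, leaving only 4.
Row 5, column 6: row 5 has {1, 2, 3, 4, 5} and column 6 has {1, 2, 4, 5}, leaving only 6.
So row 5 reads: 3 4 1 2 5 6.

3 4 1 2 5 6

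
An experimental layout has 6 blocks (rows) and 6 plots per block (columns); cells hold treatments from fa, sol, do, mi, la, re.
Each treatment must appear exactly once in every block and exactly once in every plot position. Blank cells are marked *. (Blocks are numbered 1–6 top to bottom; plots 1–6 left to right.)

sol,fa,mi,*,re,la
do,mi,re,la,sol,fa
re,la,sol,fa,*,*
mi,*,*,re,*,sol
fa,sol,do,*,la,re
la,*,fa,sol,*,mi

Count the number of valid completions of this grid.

1

Block 1, plot 4: eliminating its block and plot leaves {do}.
Block 3, plot 5: eliminating its block and plot leaves {do, mi}.
Block 3, plot 6: eliminating its block and plot leaves {do}.
Block 4, plot 2: eliminating its block and plot leaves {do}.
Block 4, plot 3: eliminating its block and plot leaves {la}.
Block 4, plot 5: eliminating its block and plot leaves {fa, do}.
Block 5, plot 4: eliminating its block and plot leaves {mi}.
Block 6, plot 2: eliminating its block and plot leaves {do, re}.
Block 6, plot 5: eliminating its block and plot leaves {do}.
Only one assignment across all blanks avoids any block or plot repeat, giving 1 completion.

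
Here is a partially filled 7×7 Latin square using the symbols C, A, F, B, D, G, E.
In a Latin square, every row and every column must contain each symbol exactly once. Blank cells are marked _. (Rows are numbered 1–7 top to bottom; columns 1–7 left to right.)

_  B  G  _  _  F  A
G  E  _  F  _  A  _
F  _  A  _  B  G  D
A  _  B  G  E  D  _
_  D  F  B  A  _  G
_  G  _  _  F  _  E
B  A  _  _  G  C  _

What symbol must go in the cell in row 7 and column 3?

Row 3, column 2: row 3 has {A, F, B, D, G} and column 2 has {A, B, D, G, E}, leaving only C.
Row 3, column 4: row 3 has {C, A, F, B, D, G} and column 4 has {F, B, G}, leaving only E.
Row 4, column 2: row 4 has {A, B, D, G, E} and column 2 has {C, A, B, D, G, E}, leaving only F.
Row 4, column 7: row 4 has {A, F, B, D, G, E} and column 7 has {A, D, G, E}, leaving only C.
Row 2, column 7: row 2 has {A, F, G, E} and column 7 has {C, A, D, G, E}, leaving only B.
Row 5, column 6: row 5 has {A, F, B, D, G} and column 6 has {C, A, F, D, G}, leaving only E.
Row 5, column 1: row 5 has {A, F, B, D, G, E} and column 1 has {A, F, B, G}, leaving only C.
Row 6, column 1: row 6 has {F, G, E} and column 1 has {C, A, F, B, G}, leaving only D.
Row 1, column 1: row 1 has {A, F, B, G} and column 1 has {C, A, F, B, D, G}, leaving only E.
Row 6, column 3: row 6 has {F, D, G, E} and column 3 has {A, F, B, G}, leaving only C.
Row 2, column 3: row 2 has {A, F, B, G, E} and column 3 has {C, A, F, B, G}, leaving only D.
Row 7 already has {C, A, B, G} and column 3 already has {C, A, F, B, D, G}, so row 7, column 3 must be E.

E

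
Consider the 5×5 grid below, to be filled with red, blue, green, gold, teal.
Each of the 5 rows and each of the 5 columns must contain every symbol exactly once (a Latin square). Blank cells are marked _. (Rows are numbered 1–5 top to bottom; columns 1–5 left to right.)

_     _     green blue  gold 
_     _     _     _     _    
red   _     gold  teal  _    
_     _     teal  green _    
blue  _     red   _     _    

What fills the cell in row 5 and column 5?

Row 1, column 1: row 1 has {blue, green, gold} and column 1 has {red, blue}, leaving only teal.
Row 1, column 2: row 1 has {blue, green, gold, teal} and column 2 has {}, leaving only red.
Row 2, column 3: row 2 has {} and column 3 has {red, green, gold, teal}, leaving only blue.
Row 4, column 1: row 4 has {green, teal} and column 1 has {red, blue, teal}, leaving only gold.
Row 2, column 1: row 2 has {blue} and column 1 has {red, blue, gold, teal}, leaving only green.
Row 4, column 2: row 4 has {green, gold, teal} and column 2 has {red}, leaving only blue.
Row 3, column 2: row 3 has {red, gold, teal} and column 2 has {red, blue}, leaving only green.
Row 3, column 5: row 3 has {red, green, gold, teal} and column 5 has {gold}, leaving only blue.
Row 4, column 5: row 4 has {blue, green, gold, teal} and column 5 has {blue, gold}, leaving only red.
Row 2, column 5: row 2 has {blue, green} and column 5 has {red, blue, gold}, leaving only teal.
Row 5 already has {red, blue} and column 5 already has {red, blue, gold, teal}, so row 5, column 5 must be green.

green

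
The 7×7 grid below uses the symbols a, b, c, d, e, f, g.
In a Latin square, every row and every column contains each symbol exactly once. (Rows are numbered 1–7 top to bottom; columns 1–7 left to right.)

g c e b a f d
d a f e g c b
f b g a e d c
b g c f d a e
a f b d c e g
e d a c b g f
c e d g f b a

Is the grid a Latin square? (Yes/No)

Each row is a permutation of the 7 symbols, and so is each column.

Yes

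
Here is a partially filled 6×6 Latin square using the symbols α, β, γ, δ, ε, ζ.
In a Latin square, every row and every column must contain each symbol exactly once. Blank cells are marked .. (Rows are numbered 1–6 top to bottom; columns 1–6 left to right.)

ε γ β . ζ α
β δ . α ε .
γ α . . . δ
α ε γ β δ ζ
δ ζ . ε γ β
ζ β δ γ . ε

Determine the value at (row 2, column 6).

Row 2 already has {α, β, δ, ε} and column 6 already has {α, β, δ, ε, ζ}, so row 2, column 6 must be γ.

γ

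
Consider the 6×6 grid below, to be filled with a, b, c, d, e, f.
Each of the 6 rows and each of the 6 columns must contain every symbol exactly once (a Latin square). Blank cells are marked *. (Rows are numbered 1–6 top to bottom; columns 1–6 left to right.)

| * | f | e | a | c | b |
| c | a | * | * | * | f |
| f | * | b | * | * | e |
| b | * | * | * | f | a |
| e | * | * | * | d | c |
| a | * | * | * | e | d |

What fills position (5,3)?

a

Row 1, column 1: row 1 has {a, b, c, e, f} and column 1 has {a, b, c, e, f}, leaving only d.
Row 2, column 3: row 2 has {a, c, f} and column 3 has {b, e}, leaving only d.
Row 2, column 5: row 2 has {a, c, d, f} and column 5 has {c, d, e, f}, leaving only b.
Row 2, column 4: row 2 has {a, b, c, d, f} and column 4 has {a}, leaving only e.
Row 3, column 5: row 3 has {b, e, f} and column 5 has {b, c, d, e, f}, leaving only a.
Row 4, column 3: row 4 has {a, b, f} and column 3 has {b, d, e}, leaving only c.
Row 4, column 4: row 4 has {a, b, c, f} and column 4 has {a, e}, leaving only d.
Row 3, column 4: row 3 has {a, b, e, f} and column 4 has {a, d, e}, leaving only c.
Row 3, column 2: row 3 has {a, b, c, e, f} and column 2 has {a, f}, leaving only d.
Row 4, column 2: row 4 has {a, b, c, d, f} and column 2 has {a, d, f}, leaving only e.
Row 5, column 2: row 5 has {c, d, e} and column 2 has {a, d, e, f}, leaving only b.
Row 5, column 4: row 5 has {b, c, d, e} and column 4 has {a, c, d, e}, leaving only f.
Row 5 already has {b, c, d, e, f} and column 3 already has {b, c, d, e}, so row 5, column 3 must be a.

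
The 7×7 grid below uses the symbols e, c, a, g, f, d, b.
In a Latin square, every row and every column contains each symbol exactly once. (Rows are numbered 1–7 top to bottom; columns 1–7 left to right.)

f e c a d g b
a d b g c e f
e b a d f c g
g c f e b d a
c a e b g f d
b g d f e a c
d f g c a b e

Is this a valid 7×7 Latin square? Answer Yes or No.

Each row is a permutation of the 7 symbols, and so is each column.

Yes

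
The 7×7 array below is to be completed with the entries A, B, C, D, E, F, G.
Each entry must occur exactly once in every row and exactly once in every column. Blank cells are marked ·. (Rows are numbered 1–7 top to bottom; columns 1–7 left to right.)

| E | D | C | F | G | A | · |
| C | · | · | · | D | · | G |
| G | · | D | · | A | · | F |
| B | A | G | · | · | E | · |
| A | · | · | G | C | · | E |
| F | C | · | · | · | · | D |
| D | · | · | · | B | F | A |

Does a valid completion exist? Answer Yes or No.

Yes

No row or column among the givens repeats a symbol, and propagating forced cells runs into no contradiction.
One valid completion exists (for instance, E D C F G A B / C E F A D B G / G B D E A C F / B A G D F E C / A F B G C D E / F C A B E G D / D G E C B F A).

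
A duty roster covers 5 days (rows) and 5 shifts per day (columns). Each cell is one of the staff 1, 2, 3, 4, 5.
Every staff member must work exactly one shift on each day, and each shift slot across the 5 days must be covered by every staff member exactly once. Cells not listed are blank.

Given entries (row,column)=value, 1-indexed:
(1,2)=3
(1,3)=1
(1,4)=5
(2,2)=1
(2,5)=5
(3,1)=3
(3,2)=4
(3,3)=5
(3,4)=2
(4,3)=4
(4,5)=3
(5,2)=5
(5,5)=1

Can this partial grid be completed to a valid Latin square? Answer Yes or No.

No

Day 3, shift 5: day 3 together with shift 5 already contain {1, 2, 3, 4, 5} — every symbol — so nothing can go there. The grid has no valid completion.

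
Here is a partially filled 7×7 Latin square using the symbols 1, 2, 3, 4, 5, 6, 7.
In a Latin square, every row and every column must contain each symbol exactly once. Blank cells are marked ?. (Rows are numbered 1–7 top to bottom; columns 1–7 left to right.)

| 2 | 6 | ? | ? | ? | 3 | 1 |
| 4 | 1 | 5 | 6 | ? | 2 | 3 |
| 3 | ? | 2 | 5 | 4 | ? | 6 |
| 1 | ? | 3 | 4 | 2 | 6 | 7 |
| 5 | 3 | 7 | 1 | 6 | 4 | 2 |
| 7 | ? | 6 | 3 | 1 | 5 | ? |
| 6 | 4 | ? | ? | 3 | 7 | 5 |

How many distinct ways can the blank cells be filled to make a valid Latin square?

Row 1, column 3: eliminating its row and column leaves {4}.
Row 1, column 4: eliminating its row and column leaves {7}.
Row 1, column 5: eliminating its row and column leaves {5, 7}.
Row 2, column 5: eliminating its row and column leaves {7}.
Row 3, column 2: eliminating its row and column leaves {7}.
Row 3, column 6: eliminating its row and column leaves {1}.
Row 4, column 2: eliminating its row and column leaves {5}.
Row 6, column 2: eliminating its row and column leaves {2}.
Row 6, column 7: eliminating its row and column leaves {4}.
Row 7, column 3: eliminating its row and column leaves {1}.
Row 7, column 4: eliminating its row and column leaves {2}.
Only one assignment across all blanks avoids any row or column repeat, giving 1 completion.

1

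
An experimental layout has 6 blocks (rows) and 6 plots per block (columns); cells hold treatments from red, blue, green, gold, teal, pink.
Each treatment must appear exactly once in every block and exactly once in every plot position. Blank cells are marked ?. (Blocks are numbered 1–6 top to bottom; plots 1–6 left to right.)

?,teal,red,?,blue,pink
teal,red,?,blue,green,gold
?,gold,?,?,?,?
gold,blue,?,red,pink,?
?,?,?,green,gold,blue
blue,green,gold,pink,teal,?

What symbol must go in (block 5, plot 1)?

red

Block 1, plot 1: block 1 has {red, blue, teal, pink} and plot 1 has {blue, gold, teal}, leaving only green.
Block 1, plot 4: block 1 has {red, blue, green, teal, pink} and plot 4 has {red, blue, green, pink}, leaving only gold.
Block 2, plot 3: block 2 has {red, blue, green, gold, teal} and plot 3 has {red, gold}, leaving only pink.
Block 3, plot 4: block 3 has {gold} and plot 4 has {red, blue, green, gold, pink}, leaving only teal.
Block 3, plot 5: block 3 has {gold, teal} and plot 5 has {blue, green, gold, teal, pink}, leaving only red.
Block 3, plot 1: block 3 has {red, gold, teal} and plot 1 has {blue, green, gold, teal}, leaving only pink.
Block 5 already has {blue, green, gold} and plot 1 already has {blue, green, gold, teal, pink}, so block 5, plot 1 must be red.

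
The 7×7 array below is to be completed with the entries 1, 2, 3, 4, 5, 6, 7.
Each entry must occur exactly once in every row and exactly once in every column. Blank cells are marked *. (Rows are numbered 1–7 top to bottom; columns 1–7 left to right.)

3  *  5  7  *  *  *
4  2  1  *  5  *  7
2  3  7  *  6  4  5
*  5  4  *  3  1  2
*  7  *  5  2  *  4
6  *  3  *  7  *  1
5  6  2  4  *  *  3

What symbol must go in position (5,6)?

3

Row 1, column 7: row 1 has {3, 5, 7} and column 7 has {1, 2, 3, 4, 5, 7}, leaving only 6.
Row 1, column 6: row 1 has {3, 5, 6, 7} and column 6 has {1, 4}, leaving only 2.
Row 3, column 4: row 3 has {2, 3, 4, 5, 6, 7} and column 4 has {4, 5, 7}, leaving only 1.
Row 4, column 1: row 4 has {1, 2, 3, 4, 5} and column 1 has {2, 3, 4, 5, 6}, leaving only 7.
Row 4, column 4: row 4 has {1, 2, 3, 4, 5, 7} and column 4 has {1, 4, 5, 7}, leaving only 6.
Row 2, column 4: row 2 has {1, 2, 4, 5, 7} and column 4 has {1, 4, 5, 6, 7}, leaving only 3.
Row 2, column 6: row 2 has {1, 2, 3, 4, 5, 7} and column 6 has {1, 2, 4}, leaving only 6.
Row 5 already has {2, 4, 5, 7} and column 6 already has {1, 2, 4, 6}, so row 5, column 6 must be 3.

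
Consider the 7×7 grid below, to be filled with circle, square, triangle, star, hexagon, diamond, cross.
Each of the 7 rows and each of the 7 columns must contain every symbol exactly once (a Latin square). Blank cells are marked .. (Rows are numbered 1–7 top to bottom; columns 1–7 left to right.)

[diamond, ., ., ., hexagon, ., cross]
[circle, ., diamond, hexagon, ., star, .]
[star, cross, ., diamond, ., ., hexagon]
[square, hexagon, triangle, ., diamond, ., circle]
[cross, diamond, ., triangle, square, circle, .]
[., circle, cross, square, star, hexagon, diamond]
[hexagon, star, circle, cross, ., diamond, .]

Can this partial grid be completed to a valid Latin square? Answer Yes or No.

Yes

No row or column among the givens repeats a symbol, and propagating forced cells runs into no contradiction.
One valid completion exists (for instance, diamond triangle star circle hexagon square cross / circle square diamond hexagon cross star triangle / star cross square diamond circle triangle hexagon / square hexagon triangle star diamond cross circle / cross diamond hexagon triangle square circle star / triangle circle cross square star hexagon diamond / hexagon star circle cross triangle diamond square).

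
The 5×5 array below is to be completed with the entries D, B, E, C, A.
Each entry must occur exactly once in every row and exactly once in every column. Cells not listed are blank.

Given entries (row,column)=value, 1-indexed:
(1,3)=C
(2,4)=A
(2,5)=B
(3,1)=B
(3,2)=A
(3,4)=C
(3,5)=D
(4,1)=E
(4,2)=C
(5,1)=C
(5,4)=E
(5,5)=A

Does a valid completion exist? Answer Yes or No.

Row 4, column 5: row 4 together with column 5 already contain {D, B, E, C, A} — every symbol — so nothing can go there. The grid has no valid completion.

No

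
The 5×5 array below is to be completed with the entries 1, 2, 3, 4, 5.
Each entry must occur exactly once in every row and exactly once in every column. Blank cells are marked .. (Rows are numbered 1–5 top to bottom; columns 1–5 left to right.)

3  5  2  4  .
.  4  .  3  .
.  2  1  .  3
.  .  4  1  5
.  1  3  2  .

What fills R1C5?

Row 1 already has {2, 3, 4, 5} and column 5 already has {3, 5}, so row 1, column 5 must be 1.

1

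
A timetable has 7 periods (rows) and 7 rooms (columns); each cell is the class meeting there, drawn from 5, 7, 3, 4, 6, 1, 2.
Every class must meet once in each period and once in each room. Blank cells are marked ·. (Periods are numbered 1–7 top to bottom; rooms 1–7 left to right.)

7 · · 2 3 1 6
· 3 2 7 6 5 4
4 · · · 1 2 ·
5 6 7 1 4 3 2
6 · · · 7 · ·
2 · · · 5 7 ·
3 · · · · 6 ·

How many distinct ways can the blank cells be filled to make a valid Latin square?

8

Period 1, room 2: eliminating its period and room leaves {5, 4}.
Period 1, room 3: eliminating its period and room leaves {5, 4}.
Period 2, room 1: eliminating its period and room leaves {1}.
Period 3, room 2: eliminating its period and room leaves {5, 7}.
Period 3, room 3: eliminating its period and room leaves {5, 3, 6}.
Period 3, room 4: eliminating its period and room leaves {5, 3, 6}.
Period 3, room 7: eliminating its period and room leaves {5, 7, 3}.
Period 5, room 2: eliminating its period and room leaves {5, 4, 1, 2}.
Period 5, room 3: eliminating its period and room leaves {5, 3, 4, 1}.
Period 5, room 4: eliminating its period and room leaves {5, 3, 4}.
Period 5, room 6: eliminating its period and room leaves {4}.
Period 5, room 7: eliminating its period and room leaves {5, 3, 1}.
Period 6, room 2: eliminating its period and room leaves {4, 1}.
Period 6, room 3: eliminating its period and room leaves {3, 4, 6, 1}.
Period 6, room 4: eliminating its period and room leaves {3, 4, 6}.
Period 6, room 7: eliminating its period and room leaves {3, 1}.
Period 7, room 2: eliminating its period and room leaves {5, 7, 4, 1, 2}.
Period 7, room 3: eliminating its period and room leaves {5, 4, 1}.
Period 7, room 4: eliminating its period and room leaves {5, 4}.
Period 7, room 5: eliminating its period and room leaves {2}.
Period 7, room 7: eliminating its period and room leaves {5, 7, 1}.
Enumerating the assignments across these blanks that avoid any period or room repeat gives 8 completions.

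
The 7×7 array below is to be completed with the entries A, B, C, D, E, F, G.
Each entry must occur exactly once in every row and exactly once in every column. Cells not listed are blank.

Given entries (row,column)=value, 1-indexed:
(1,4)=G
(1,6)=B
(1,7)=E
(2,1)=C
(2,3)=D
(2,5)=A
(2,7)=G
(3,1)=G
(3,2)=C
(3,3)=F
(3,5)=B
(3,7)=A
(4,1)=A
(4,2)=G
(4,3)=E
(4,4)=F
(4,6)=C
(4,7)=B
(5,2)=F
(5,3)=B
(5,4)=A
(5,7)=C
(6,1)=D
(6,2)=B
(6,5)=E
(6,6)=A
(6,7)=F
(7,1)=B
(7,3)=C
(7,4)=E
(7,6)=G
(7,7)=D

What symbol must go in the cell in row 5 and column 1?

E

Row 5 already has {A, B, C, F} and column 1 already has {A, B, C, D, G}, so row 5, column 1 must be E.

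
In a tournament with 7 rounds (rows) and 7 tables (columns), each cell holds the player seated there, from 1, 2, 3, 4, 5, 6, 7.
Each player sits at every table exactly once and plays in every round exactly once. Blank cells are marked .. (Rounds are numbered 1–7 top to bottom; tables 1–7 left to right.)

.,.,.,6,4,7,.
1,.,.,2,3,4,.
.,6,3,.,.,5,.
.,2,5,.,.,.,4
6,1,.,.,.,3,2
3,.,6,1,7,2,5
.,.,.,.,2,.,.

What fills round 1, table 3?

2

Round 2, table 3: round 2 has {1, 2, 3, 4} and table 3 has {3, 5, 6}, leaving only 7.
Round 2, table 2: round 2 has {1, 2, 3, 4, 7} and table 2 has {1, 2, 6}, leaving only 5.
Round 1, table 2: round 1 has {4, 6, 7} and table 2 has {1, 2, 5, 6}, leaving only 3.
Round 1, table 7: round 1 has {3, 4, 6, 7} and table 7 has {2, 4, 5}, leaving only 1.
Round 1 already has {1, 3, 4, 6, 7} and table 3 already has {3, 5, 6, 7}, so round 1, table 3 must be 2.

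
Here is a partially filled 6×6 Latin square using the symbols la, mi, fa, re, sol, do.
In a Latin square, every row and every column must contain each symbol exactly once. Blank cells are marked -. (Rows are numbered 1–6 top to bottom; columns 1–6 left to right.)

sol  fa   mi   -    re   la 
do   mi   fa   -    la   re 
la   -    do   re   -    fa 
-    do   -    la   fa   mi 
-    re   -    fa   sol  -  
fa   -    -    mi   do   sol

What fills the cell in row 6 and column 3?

Row 1, column 4: row 1 has {la, mi, fa, re, sol} and column 4 has {la, mi, fa, re}, leaving only do.
Row 2, column 4: row 2 has {la, mi, fa, re, do} and column 4 has {la, mi, fa, re, do}, leaving only sol.
Row 3, column 2: row 3 has {la, fa, re, do} and column 2 has {mi, fa, re, do}, leaving only sol.
Row 3, column 5: row 3 has {la, fa, re, sol, do} and column 5 has {la, fa, re, sol, do}, leaving only mi.
Row 4, column 1: row 4 has {la, mi, fa, do} and column 1 has {la, fa, sol, do}, leaving only re.
Row 4, column 3: row 4 has {la, mi, fa, re, do} and column 3 has {mi, fa, do}, leaving only sol.
Row 5, column 1: row 5 has {fa, re, sol} and column 1 has {la, fa, re, sol, do}, leaving only mi.
Row 5, column 3: row 5 has {mi, fa, re, sol} and column 3 has {mi, fa, sol, do}, leaving only la.
Row 6 already has {mi, fa, sol, do} and column 3 already has {la, mi, fa, sol, do}, so row 6, column 3 must be re.

re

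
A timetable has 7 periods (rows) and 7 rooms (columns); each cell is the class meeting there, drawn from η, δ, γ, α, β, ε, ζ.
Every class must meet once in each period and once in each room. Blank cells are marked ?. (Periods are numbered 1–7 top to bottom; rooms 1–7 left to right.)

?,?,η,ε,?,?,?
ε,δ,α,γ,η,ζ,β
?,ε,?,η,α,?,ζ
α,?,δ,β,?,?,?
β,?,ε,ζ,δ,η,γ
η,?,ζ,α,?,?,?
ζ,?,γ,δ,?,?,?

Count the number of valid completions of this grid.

Period 1, room 1: eliminating its period and room leaves {δ, γ}.
Period 1, room 2: eliminating its period and room leaves {γ, α, β, ζ}.
Period 1, room 5: eliminating its period and room leaves {γ, β, ζ}.
Period 1, room 6: eliminating its period and room leaves {δ, γ, α, β}.
Period 1, room 7: eliminating its period and room leaves {δ, α}.
Period 3, room 1: eliminating its period and room leaves {δ, γ}.
Period 3, room 3: eliminating its period and room leaves {β}.
Period 3, room 6: eliminating its period and room leaves {δ, γ, β}.
Period 4, room 2: eliminating its period and room leaves {η, γ, ζ}.
Period 4, room 5: eliminating its period and room leaves {γ, ε, ζ}.
Period 4, room 6: eliminating its period and room leaves {γ, ε}.
Period 4, room 7: eliminating its period and room leaves {η, ε}.
Period 5, room 2: eliminating its period and room leaves {α}.
Period 6, room 2: eliminating its period and room leaves {γ, β}.
Period 6, room 5: eliminating its period and room leaves {γ, β, ε}.
Period 6, room 6: eliminating its period and room leaves {δ, γ, β, ε}.
Period 6, room 7: eliminating its period and room leaves {δ, ε}.
Period 7, room 2: eliminating its period and room leaves {η, α, β}.
Period 7, room 5: eliminating its period and room leaves {β, ε}.
Period 7, room 6: eliminating its period and room leaves {α, β, ε}.
Period 7, room 7: eliminating its period and room leaves {η, α, ε}.
Enumerating the assignments across these blanks that avoid any period or room repeat gives 8 completions.

8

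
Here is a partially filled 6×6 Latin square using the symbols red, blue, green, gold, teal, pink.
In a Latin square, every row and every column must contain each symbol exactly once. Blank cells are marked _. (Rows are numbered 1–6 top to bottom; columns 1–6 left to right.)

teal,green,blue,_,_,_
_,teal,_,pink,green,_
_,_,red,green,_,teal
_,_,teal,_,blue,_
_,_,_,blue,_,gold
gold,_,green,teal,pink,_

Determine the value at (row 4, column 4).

red

Row 2, column 3: row 2 has {green, teal, pink} and column 3 has {red, blue, green, teal}, leaving only gold.
Row 3, column 5: row 3 has {red, green, teal} and column 5 has {blue, green, pink}, leaving only gold.
Row 1, column 5: row 1 has {blue, green, teal} and column 5 has {blue, green, gold, pink}, leaving only red.
Row 1, column 4: row 1 has {red, blue, green, teal} and column 4 has {blue, green, teal, pink}, leaving only gold.
Row 4 already has {blue, teal} and column 4 already has {blue, green, gold, teal, pink}, so row 4, column 4 must be red.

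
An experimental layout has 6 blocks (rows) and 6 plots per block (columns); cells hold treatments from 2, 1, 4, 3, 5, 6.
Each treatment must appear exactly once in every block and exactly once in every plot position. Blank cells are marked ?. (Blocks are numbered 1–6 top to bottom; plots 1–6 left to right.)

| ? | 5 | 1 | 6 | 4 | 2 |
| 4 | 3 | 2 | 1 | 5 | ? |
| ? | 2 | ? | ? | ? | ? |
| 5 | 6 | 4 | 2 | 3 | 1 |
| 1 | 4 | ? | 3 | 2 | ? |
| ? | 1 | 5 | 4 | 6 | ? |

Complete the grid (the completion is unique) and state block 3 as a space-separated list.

Block 3, plot 4: block 3 has {2} and plot 4 has {2, 1, 4, 3, 6}, leaving only 5.
Block 3, plot 5: block 3 has {2, 5} and plot 5 has {2, 4, 3, 5, 6}, leaving only 1.
Block 1, plot 1: block 1 has {2, 1, 4, 5, 6} and plot 1 has {1, 4, 5}, leaving only 3.
Block 3, plot 1: block 3 has {2, 1, 5} and plot 1 has {1, 4, 3, 5}, leaving only 6.
Block 3, plot 3: block 3 has {2, 1, 5, 6} and plot 3 has {2, 1, 4, 5}, leaving only 3.
Block 3, plot 6: block 3 has {2, 1, 3, 5, 6} and plot 6 has {2, 1}, leaving only 4.
So block 3 reads: 6 2 3 5 1 4.

6 2 3 5 1 4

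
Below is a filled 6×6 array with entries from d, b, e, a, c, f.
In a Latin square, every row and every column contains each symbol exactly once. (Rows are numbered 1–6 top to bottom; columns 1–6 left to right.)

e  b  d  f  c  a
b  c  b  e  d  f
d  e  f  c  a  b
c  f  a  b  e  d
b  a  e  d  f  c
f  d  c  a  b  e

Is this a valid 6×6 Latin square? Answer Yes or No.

No

Column 1 contains b twice (at rows 2 and 5), so it is not a permutation.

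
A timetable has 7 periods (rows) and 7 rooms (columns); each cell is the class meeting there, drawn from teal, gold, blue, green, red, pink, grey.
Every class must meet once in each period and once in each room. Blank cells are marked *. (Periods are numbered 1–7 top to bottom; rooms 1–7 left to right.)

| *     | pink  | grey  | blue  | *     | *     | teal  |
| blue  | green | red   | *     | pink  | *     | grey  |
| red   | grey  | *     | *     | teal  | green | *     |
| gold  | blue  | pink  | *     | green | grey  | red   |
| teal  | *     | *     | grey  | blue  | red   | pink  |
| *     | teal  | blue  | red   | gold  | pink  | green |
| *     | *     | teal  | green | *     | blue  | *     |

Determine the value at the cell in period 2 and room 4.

gold

Period 1, room 1: period 1 has {teal, blue, pink, grey} and room 1 has {teal, gold, blue, red}, leaving only green.
Period 1, room 5: period 1 has {teal, blue, green, pink, grey} and room 5 has {teal, gold, blue, green, pink}, leaving only red.
Period 1, room 6: period 1 has {teal, blue, green, red, pink, grey} and room 6 has {blue, green, red, pink, grey}, leaving only gold.
Period 2, room 6: period 2 has {blue, green, red, pink, grey} and room 6 has {gold, blue, green, red, pink, grey}, leaving only teal.
Period 2 already has {teal, blue, green, red, pink, grey} and room 4 already has {blue, green, red, grey}, so period 2, room 4 must be gold.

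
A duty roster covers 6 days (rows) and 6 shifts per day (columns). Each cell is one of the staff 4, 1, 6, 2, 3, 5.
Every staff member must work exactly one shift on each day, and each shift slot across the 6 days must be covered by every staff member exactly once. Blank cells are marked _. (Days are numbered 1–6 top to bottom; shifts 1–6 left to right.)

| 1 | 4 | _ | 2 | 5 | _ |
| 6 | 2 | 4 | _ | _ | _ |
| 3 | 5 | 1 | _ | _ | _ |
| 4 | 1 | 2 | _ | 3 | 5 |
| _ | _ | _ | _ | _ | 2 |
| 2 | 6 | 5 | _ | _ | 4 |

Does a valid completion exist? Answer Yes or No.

No

Day 2, shift 5: day 2 has {4, 6, 2} and shift 5 has {3, 5}, so it must be 1.
Now day 6, shift 5: day 6 together with shift 5 already contain {4, 1, 6, 2, 3, 5} — every symbol — so nothing can go there. The grid has no valid completion.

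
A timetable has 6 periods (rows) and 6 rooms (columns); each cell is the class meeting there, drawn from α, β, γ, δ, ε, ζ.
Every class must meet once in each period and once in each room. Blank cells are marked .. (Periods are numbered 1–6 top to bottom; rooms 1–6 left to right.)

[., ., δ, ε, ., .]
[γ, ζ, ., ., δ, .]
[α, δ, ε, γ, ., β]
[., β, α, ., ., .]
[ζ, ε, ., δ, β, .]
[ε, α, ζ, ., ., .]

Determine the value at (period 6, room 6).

Period 1, room 1: period 1 has {δ, ε} and room 1 has {α, γ, ε, ζ}, leaving only β.
Period 1, room 2: period 1 has {β, δ, ε} and room 2 has {α, β, δ, ε, ζ}, leaving only γ.
Period 2, room 3: period 2 has {γ, δ, ζ} and room 3 has {α, δ, ε, ζ}, leaving only β.
Period 2, room 4: period 2 has {β, γ, δ, ζ} and room 4 has {γ, δ, ε}, leaving only α.
Period 2, room 6: period 2 has {α, β, γ, δ, ζ} and room 6 has {β}, leaving only ε.
Period 3, room 5: period 3 has {α, β, γ, δ, ε} and room 5 has {β, δ}, leaving only ζ.
Period 1, room 5: period 1 has {β, γ, δ, ε} and room 5 has {β, δ, ζ}, leaving only α.
Period 1, room 6: period 1 has {α, β, γ, δ, ε} and room 6 has {β, ε}, leaving only ζ.
Period 4, room 1: period 4 has {α, β} and room 1 has {α, β, γ, ε, ζ}, leaving only δ.
Period 4, room 4: period 4 has {α, β, δ} and room 4 has {α, γ, δ, ε}, leaving only ζ.
Period 4, room 6: period 4 has {α, β, δ, ζ} and room 6 has {β, ε, ζ}, leaving only γ.
Period 6 already has {α, ε, ζ} and room 6 already has {β, γ, ε, ζ}, so period 6, room 6 must be δ.

δ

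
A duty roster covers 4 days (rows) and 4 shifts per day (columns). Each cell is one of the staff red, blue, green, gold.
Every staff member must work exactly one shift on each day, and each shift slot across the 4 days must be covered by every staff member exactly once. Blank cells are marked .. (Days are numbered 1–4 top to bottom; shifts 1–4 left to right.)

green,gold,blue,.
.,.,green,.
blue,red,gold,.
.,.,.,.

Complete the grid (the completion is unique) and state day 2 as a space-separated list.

Day 2, shift 2: day 2 has {green} and shift 2 has {red, gold}, leaving only blue.
Day 1, shift 4: day 1 has {blue, green, gold} and shift 4 has {}, leaving only red.
Day 2, shift 4: day 2 has {blue, green} and shift 4 has {red}, leaving only gold.
Day 2, shift 1: day 2 has {blue, green, gold} and shift 1 has {blue, green}, leaving only red.
So day 2 reads: red blue green gold.

red blue green gold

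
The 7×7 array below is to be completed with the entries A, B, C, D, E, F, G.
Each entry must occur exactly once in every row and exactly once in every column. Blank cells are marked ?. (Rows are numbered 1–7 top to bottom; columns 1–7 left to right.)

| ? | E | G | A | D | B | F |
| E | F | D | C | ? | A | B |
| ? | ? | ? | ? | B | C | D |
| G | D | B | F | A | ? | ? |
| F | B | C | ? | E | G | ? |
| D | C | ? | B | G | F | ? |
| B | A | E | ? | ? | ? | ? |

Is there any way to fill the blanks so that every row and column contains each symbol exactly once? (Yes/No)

Row 2, column 5: row 2 together with column 5 already contain {A, B, C, D, E, F, G} — every symbol — so nothing can go there. The grid has no valid completion.

No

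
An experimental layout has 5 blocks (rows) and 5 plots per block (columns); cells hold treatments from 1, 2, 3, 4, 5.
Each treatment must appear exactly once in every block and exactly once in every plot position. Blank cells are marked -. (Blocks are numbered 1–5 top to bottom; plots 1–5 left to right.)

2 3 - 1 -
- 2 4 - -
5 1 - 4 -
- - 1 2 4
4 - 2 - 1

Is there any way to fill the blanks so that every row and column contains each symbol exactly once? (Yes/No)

No

Block 1, plot 3: block 1 has {1, 2, 3} and plot 3 has {1, 2, 4}, so it must be 5.
Now block 1, plot 5: block 1 together with plot 5 already contain {1, 2, 3, 4, 5} — every symbol — so nothing can go there. The grid has no valid completion.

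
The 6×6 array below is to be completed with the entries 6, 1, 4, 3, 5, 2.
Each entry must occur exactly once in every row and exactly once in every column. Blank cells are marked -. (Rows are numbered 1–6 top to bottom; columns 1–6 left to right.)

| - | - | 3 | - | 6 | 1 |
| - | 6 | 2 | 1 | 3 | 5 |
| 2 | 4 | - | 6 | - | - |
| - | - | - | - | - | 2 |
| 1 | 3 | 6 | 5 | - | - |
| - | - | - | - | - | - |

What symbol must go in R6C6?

Row 2, column 1: row 2 has {6, 1, 3, 5, 2} and column 1 has {1, 2}, leaving only 4.
Row 1, column 1: row 1 has {6, 1, 3} and column 1 has {1, 4, 2}, leaving only 5.
Row 1, column 2: row 1 has {6, 1, 3, 5} and column 2 has {6, 4, 3}, leaving only 2.
Row 1, column 4: row 1 has {6, 1, 3, 5, 2} and column 4 has {6, 1, 5}, leaving only 4.
Row 3, column 6: row 3 has {6, 4, 2} and column 6 has {1, 5, 2}, leaving only 3.
Row 4, column 4: row 4 has {2} and column 4 has {6, 1, 4, 5}, leaving only 3.
Row 4, column 1: row 4 has {3, 2} and column 1 has {1, 4, 5, 2}, leaving only 6.
Row 5, column 6: row 5 has {6, 1, 3, 5} and column 6 has {1, 3, 5, 2}, leaving only 4.
Row 6 already has {} and column 6 already has {1, 4, 3, 5, 2}, so row 6, column 6 must be 6.

6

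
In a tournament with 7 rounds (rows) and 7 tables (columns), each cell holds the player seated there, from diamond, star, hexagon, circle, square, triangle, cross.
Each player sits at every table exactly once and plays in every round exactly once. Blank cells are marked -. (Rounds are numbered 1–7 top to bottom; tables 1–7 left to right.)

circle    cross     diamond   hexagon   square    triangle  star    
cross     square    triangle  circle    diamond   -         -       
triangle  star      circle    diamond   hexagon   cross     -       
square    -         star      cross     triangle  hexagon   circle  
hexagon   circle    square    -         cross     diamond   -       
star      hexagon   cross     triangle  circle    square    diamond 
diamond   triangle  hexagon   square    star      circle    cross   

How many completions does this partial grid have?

Round 2, table 6: eliminating its round and table leaves {star}.
Round 2, table 7: eliminating its round and table leaves {hexagon}.
Round 3, table 7: eliminating its round and table leaves {square}.
Round 4, table 2: eliminating its round and table leaves {diamond}.
Round 5, table 4: eliminating its round and table leaves {star}.
Round 5, table 7: eliminating its round and table leaves {triangle}.
Only one assignment across all blanks avoids any round or table repeat, giving 1 completion.

1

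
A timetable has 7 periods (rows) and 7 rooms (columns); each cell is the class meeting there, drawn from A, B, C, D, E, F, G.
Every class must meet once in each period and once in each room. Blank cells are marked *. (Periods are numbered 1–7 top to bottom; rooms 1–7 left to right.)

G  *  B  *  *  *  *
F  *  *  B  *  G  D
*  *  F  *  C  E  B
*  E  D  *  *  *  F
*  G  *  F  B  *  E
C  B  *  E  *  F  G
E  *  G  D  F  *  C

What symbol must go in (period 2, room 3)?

E

Period 1, room 7: period 1 has {B, G} and room 7 has {B, C, D, E, F, G}, leaving only A.
Period 1, room 4: period 1 has {A, B, G} and room 4 has {B, D, E, F}, leaving only C.
Period 1, room 6: period 1 has {A, B, C, G} and room 6 has {E, F, G}, leaving only D.
Period 1, room 2: period 1 has {A, B, C, D, G} and room 2 has {B, E, G}, leaving only F.
Period 1, room 5: period 1 has {A, B, C, D, F, G} and room 5 has {B, C, F}, leaving only E.
Period 2, room 5: period 2 has {B, D, F, G} and room 5 has {B, C, E, F}, leaving only A.
Period 2, room 2: period 2 has {A, B, D, F, G} and room 2 has {B, E, F, G}, leaving only C.
Period 2 already has {A, B, C, D, F, G} and room 3 already has {B, D, F, G}, so period 2, room 3 must be E.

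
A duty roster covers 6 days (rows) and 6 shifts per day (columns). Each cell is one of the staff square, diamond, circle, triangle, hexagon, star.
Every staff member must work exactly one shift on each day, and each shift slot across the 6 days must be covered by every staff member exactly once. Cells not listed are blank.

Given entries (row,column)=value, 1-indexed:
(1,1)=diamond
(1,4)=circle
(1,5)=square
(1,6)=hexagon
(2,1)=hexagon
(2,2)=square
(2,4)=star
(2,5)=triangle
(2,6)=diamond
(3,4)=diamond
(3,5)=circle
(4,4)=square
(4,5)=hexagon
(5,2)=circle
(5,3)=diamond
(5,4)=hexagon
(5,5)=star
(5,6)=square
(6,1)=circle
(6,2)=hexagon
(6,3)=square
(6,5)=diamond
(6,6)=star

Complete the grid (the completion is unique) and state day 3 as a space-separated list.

square star hexagon diamond circle triangle

Day 3, shift 6: day 3 has {diamond, circle} and shift 6 has {square, diamond, hexagon, star}, leaving only triangle.
Day 3, shift 2: day 3 has {diamond, circle, triangle} and shift 2 has {square, circle, hexagon}, leaving only star.
Day 3, shift 1: day 3 has {diamond, circle, triangle, star} and shift 1 has {diamond, circle, hexagon}, leaving only square.
Day 3, shift 3: day 3 has {square, diamond, circle, triangle, star} and shift 3 has {square, diamond}, leaving only hexagon.
So day 3 reads: square star hexagon diamond circle triangle.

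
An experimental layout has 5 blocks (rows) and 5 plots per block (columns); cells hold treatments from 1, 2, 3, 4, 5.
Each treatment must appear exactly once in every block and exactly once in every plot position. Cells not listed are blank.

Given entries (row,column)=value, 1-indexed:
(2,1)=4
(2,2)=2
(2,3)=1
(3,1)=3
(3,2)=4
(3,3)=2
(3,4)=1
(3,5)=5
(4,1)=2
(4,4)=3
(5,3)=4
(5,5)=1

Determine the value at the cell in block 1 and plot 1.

Block 2, plot 4: block 2 has {1, 2, 4} and plot 4 has {1, 3}, leaving only 5.
Block 2, plot 5: block 2 has {1, 2, 4, 5} and plot 5 has {1, 5}, leaving only 3.
Block 4, plot 3: block 4 has {2, 3} and plot 3 has {1, 2, 4}, leaving only 5.
Block 1, plot 3: block 1 has {} and plot 3 has {1, 2, 4, 5}, leaving only 3.
Block 4, plot 2: block 4 has {2, 3, 5} and plot 2 has {2, 4}, leaving only 1.
Block 1, plot 2: block 1 has {3} and plot 2 has {1, 2, 4}, leaving only 5.
Block 1 already has {3, 5} and plot 1 already has {2, 3, 4}, so block 1, plot 1 must be 1.

1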